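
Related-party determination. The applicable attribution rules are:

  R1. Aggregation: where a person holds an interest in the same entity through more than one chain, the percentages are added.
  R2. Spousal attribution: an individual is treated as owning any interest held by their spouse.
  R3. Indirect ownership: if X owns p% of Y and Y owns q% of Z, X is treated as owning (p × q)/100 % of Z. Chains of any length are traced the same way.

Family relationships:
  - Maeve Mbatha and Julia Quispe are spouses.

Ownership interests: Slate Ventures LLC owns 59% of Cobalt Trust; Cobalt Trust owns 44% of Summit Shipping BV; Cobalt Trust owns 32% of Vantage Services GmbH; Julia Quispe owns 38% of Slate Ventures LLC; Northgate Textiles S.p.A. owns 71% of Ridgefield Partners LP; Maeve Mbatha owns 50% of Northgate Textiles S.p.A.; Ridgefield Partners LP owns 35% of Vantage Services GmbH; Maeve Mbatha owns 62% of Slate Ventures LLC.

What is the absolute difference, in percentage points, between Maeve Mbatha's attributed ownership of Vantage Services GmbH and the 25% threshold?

6.305

By spousal attribution (R2), Maeve Mbatha is treated as also owning Julia Quispe's interest in Slate Ventures LLC, giving 62% + 38% = 100%.
Chain via Northgate Textiles S.p.A. → Ridgefield Partners LP (R3): 50% × 71% × 35% = 12.425% of Vantage Services GmbH.
Chain via Slate Ventures LLC → Cobalt Trust (R3): 100% × 59% × 32% = 18.88% of Vantage Services GmbH.
Aggregating (R1): 12.425% + 18.88% = 31.305%.
31.305% exceeds the 25% threshold by 6.305 percentage points.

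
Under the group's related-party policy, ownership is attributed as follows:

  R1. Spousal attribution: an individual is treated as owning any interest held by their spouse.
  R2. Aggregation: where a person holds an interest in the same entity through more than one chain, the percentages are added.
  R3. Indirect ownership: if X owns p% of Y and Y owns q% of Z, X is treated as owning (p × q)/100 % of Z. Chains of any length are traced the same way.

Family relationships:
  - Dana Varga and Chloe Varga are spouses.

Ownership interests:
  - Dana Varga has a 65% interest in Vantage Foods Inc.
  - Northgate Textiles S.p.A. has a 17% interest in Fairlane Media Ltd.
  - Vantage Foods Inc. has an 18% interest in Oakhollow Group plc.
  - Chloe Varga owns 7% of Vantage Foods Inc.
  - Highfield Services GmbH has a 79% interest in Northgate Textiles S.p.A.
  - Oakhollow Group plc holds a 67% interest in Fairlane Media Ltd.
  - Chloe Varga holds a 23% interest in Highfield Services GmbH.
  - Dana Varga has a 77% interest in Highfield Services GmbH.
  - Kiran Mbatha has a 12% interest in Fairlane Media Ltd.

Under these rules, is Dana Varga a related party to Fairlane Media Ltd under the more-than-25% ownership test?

By spousal attribution (R1), Dana Varga is treated as also owning Chloe Varga's interest in Vantage Foods Inc, giving 65% + 7% = 72%.
By spousal attribution (R1), Dana Varga is treated as also owning Chloe Varga's interest in Highfield Services GmbH, giving 77% + 23% = 100%.
Chain via Vantage Foods Inc. → Oakhollow Group plc (R3): 72% × 18% × 67% = 8.6832% of Fairlane Media Ltd.
Chain via Highfield Services GmbH → Northgate Textiles S.p.A. (R3): 100% × 79% × 17% = 13.43% of Fairlane Media Ltd.
Aggregating (R2): 8.6832% + 13.43% = 22.1132%.
22.1132% does not exceed the 25% threshold, so Dana is not a related party to Fairlane Media Ltd.

No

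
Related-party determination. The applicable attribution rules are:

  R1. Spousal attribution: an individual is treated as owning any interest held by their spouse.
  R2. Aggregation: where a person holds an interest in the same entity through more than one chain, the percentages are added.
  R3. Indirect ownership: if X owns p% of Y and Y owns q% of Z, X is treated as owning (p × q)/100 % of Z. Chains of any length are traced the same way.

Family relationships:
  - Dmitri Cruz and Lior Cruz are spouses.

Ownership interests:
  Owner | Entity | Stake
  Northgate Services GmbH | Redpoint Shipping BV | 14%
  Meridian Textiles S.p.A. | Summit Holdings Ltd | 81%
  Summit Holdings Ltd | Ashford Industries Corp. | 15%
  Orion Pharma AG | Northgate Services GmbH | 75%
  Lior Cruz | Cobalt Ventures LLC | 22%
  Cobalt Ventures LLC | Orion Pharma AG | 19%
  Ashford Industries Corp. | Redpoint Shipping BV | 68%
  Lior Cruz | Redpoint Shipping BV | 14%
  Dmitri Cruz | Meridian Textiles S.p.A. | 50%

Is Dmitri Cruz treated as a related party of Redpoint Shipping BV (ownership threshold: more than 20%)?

By spousal attribution (R1), Dmitri Cruz is treated as owning Lior Cruz's 22% interest in Cobalt Ventures LLC.
By spousal attribution (R1), Dmitri Cruz is treated as owning Lior Cruz's 14% interest in Redpoint Shipping BV.
Chain via Meridian Textiles S.p.A. → Summit Holdings Ltd → Ashford Industries Corp. (R3): 50% × 81% × 15% × 68% = 4.131% of Redpoint Shipping BV.
Chain via Cobalt Ventures LLC → Orion Pharma AG → Northgate Services GmbH (R3): 22% × 19% × 75% × 14% = 0.4389% of Redpoint Shipping BV.
Direct interest in Redpoint Shipping BV: 14%.
Aggregating (R2): 4.131% + 0.4389% + 14% = 18.5699%.
18.5699% does not exceed the 20% threshold, so Dmitri is not a related party to Redpoint Shipping BV.

No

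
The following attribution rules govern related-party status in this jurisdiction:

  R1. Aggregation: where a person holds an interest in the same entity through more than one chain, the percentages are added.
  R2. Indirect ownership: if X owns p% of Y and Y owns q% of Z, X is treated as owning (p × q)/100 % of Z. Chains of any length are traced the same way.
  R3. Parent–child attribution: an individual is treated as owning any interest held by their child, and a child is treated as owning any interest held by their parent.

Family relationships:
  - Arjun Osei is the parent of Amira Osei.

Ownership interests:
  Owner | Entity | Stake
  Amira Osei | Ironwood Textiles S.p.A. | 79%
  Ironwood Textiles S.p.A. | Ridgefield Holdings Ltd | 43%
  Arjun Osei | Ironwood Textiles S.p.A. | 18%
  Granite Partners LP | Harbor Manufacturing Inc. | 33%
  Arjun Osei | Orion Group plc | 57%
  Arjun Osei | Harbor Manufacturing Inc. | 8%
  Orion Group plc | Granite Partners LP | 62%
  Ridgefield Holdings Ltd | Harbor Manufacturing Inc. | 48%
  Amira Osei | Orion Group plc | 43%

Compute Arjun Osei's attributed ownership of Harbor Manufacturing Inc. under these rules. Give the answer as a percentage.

48.4808%

By parent–child attribution (R3), Arjun Osei is treated as also owning Amira Osei's interest in Orion Group plc, giving 57% + 43% = 100%.
By parent–child attribution (R3), Arjun Osei is treated as also owning Amira Osei's interest in Ironwood Textiles S.p.A, giving 18% + 79% = 97%.
Chain via Orion Group plc → Granite Partners LP (R2): 100% × 62% × 33% = 20.46% of Harbor Manufacturing Inc.
Chain via Ironwood Textiles S.p.A. → Ridgefield Holdings Ltd (R2): 97% × 43% × 48% = 20.0208% of Harbor Manufacturing Inc.
Direct interest in Harbor Manufacturing Inc: 8%.
Aggregating (R1): 20.46% + 20.0208% + 8% = 48.4808%.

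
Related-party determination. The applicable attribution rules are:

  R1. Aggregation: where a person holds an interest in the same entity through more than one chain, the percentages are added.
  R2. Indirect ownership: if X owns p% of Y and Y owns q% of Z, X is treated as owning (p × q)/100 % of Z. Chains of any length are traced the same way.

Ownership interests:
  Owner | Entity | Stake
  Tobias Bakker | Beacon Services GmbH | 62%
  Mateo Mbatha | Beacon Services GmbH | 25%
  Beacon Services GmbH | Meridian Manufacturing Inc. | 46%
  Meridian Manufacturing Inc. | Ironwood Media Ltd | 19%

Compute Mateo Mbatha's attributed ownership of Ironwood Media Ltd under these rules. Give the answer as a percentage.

Chain via Beacon Services GmbH → Meridian Manufacturing Inc. (R2): 25% × 46% × 19% = 2.185% of Ironwood Media Ltd.

2.185%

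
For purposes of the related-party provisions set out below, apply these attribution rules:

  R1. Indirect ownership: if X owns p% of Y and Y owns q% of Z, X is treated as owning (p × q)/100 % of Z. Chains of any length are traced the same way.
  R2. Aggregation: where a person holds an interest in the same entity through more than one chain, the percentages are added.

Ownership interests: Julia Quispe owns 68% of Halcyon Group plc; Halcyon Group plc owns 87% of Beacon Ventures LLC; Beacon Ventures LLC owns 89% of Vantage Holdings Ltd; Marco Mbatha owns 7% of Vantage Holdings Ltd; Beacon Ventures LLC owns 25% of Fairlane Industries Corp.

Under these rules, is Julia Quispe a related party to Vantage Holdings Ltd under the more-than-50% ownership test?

Yes

Chain via Halcyon Group plc → Beacon Ventures LLC (R1): 68% × 87% × 89% = 52.6524% of Vantage Holdings Ltd.
52.6524% exceeds the 50% threshold, so Julia is a related party to Vantage Holdings Ltd.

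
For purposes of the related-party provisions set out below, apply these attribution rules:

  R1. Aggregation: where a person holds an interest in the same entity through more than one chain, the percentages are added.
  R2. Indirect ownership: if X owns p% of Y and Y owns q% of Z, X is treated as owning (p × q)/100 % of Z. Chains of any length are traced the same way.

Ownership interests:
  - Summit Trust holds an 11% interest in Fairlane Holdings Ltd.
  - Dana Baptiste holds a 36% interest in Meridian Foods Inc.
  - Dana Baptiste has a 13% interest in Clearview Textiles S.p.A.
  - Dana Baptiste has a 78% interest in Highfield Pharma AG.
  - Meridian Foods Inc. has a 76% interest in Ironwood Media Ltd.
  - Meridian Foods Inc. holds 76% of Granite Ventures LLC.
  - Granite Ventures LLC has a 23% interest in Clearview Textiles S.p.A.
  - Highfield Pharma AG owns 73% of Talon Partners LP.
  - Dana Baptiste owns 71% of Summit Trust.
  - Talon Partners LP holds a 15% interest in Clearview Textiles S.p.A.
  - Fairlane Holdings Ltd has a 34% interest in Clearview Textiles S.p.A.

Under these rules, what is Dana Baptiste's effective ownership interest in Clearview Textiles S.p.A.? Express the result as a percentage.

30.4892%

Chain via Meridian Foods Inc. → Granite Ventures LLC (R2): 36% × 76% × 23% = 6.2928% of Clearview Textiles S.p.A.
Chain via Summit Trust → Fairlane Holdings Ltd (R2): 71% × 11% × 34% = 2.6554% of Clearview Textiles S.p.A.
Chain via Highfield Pharma AG → Talon Partners LP (R2): 78% × 73% × 15% = 8.541% of Clearview Textiles S.p.A.
Direct interest in Clearview Textiles S.p.A: 13%.
Aggregating (R1): 6.2928% + 2.6554% + 8.541% + 13% = 30.4892%.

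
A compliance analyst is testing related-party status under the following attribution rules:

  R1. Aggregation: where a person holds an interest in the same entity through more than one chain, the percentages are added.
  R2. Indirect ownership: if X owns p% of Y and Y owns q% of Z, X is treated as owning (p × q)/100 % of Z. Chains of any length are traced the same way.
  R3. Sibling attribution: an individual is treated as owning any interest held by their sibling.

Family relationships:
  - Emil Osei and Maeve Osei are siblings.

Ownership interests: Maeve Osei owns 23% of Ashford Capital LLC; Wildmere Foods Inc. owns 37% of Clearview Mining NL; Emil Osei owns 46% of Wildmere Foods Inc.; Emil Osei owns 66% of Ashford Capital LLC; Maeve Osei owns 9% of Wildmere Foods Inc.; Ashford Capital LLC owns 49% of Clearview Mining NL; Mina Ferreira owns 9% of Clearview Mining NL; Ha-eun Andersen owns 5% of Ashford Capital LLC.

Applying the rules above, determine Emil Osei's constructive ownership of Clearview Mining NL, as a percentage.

By sibling attribution (R3), Emil Osei is treated as also owning Maeve Osei's interest in Ashford Capital LLC, giving 66% + 23% = 89%.
By sibling attribution (R3), Emil Osei is treated as also owning Maeve Osei's interest in Wildmere Foods Inc, giving 46% + 9% = 55%.
Chain via Ashford Capital LLC (R2): 89% × 49% = 43.61% of Clearview Mining NL.
Chain via Wildmere Foods Inc. (R2): 55% × 37% = 20.35% of Clearview Mining NL.
Aggregating (R1): 43.61% + 20.35% = 63.96%.

63.96%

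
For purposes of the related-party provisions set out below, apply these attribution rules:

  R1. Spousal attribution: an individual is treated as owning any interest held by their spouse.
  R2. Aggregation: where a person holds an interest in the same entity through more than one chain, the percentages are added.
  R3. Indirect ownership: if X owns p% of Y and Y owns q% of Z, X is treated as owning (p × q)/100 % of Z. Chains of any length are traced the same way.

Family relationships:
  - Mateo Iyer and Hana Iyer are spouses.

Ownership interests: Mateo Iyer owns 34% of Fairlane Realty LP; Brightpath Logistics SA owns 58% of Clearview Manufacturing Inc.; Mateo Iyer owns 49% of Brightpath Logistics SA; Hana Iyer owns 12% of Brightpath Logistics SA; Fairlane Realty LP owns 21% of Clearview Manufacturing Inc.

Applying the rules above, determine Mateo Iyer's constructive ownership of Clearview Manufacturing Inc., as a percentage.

By spousal attribution (R1), Mateo Iyer is treated as also owning Hana Iyer's interest in Brightpath Logistics SA, giving 49% + 12% = 61%.
Chain via Brightpath Logistics SA (R3): 61% × 58% = 35.38% of Clearview Manufacturing Inc.
Chain via Fairlane Realty LP (R3): 34% × 21% = 7.14% of Clearview Manufacturing Inc.
Aggregating (R2): 35.38% + 7.14% = 42.52%.

42.52%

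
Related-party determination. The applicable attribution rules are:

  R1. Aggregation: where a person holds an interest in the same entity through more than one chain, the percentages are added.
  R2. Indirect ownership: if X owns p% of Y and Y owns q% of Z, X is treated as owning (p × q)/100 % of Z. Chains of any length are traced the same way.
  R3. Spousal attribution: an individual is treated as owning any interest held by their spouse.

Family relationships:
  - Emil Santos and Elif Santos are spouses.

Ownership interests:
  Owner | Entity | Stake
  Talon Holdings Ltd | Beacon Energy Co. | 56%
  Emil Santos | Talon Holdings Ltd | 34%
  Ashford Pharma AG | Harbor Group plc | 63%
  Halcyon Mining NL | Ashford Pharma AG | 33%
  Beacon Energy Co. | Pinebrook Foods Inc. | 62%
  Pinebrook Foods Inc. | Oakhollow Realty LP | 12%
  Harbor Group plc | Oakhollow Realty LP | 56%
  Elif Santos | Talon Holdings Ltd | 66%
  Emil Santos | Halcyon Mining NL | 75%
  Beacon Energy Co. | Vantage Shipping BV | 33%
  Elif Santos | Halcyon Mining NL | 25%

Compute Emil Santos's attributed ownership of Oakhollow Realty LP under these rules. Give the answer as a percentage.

15.8088%

By spousal attribution (R3), Emil Santos is treated as also owning Elif Santos's interest in Talon Holdings Ltd, giving 34% + 66% = 100%.
By spousal attribution (R3), Emil Santos is treated as also owning Elif Santos's interest in Halcyon Mining NL, giving 75% + 25% = 100%.
Chain via Talon Holdings Ltd → Beacon Energy Co. → Pinebrook Foods Inc. (R2): 100% × 56% × 62% × 12% = 4.1664% of Oakhollow Realty LP.
Chain via Halcyon Mining NL → Ashford Pharma AG → Harbor Group plc (R2): 100% × 33% × 63% × 56% = 11.6424% of Oakhollow Realty LP.
Aggregating (R1): 4.1664% + 11.6424% = 15.8088%.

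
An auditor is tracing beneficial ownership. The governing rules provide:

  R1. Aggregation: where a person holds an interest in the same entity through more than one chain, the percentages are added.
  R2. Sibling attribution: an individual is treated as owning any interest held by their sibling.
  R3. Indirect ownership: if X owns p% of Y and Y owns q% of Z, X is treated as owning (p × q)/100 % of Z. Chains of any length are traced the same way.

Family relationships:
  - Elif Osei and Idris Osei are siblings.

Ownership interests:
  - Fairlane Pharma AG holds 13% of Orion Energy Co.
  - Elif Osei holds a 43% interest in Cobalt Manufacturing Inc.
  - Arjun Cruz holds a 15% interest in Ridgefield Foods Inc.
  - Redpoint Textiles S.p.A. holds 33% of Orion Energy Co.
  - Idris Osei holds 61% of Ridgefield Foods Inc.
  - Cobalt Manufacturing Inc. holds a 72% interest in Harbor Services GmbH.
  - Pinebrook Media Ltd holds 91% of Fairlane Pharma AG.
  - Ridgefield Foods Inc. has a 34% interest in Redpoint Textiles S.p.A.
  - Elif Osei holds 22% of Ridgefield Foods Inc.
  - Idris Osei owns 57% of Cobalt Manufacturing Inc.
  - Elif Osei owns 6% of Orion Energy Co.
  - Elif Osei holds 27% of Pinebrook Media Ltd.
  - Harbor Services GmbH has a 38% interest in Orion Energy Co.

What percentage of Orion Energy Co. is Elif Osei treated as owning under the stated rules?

45.8667%

By sibling attribution (R2), Elif Osei is treated as also owning Idris Osei's interest in Cobalt Manufacturing Inc, giving 43% + 57% = 100%.
By sibling attribution (R2), Elif Osei is treated as also owning Idris Osei's interest in Ridgefield Foods Inc, giving 22% + 61% = 83%.
Chain via Pinebrook Media Ltd → Fairlane Pharma AG (R3): 27% × 91% × 13% = 3.1941% of Orion Energy Co.
Chain via Cobalt Manufacturing Inc. → Harbor Services GmbH (R3): 100% × 72% × 38% = 27.36% of Orion Energy Co.
Chain via Ridgefield Foods Inc. → Redpoint Textiles S.p.A. (R3): 83% × 34% × 33% = 9.3126% of Orion Energy Co.
Direct interest in Orion Energy Co: 6%.
Aggregating (R1): 3.1941% + 27.36% + 9.3126% + 6% = 45.8667%.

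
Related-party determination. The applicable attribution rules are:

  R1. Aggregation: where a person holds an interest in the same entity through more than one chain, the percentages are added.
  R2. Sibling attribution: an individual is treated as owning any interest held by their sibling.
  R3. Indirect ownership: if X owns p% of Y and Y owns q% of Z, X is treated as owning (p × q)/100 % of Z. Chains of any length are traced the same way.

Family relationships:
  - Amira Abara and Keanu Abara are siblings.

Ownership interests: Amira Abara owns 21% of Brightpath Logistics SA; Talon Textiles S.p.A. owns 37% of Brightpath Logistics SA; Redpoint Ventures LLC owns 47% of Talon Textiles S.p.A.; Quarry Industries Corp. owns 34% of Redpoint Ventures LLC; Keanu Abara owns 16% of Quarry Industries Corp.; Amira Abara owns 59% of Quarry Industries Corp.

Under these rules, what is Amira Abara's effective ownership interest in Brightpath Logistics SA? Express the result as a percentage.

By sibling attribution (R2), Amira Abara is treated as also owning Keanu Abara's interest in Quarry Industries Corp, giving 59% + 16% = 75%.
Chain via Quarry Industries Corp. → Redpoint Ventures LLC → Talon Textiles S.p.A. (R3): 75% × 34% × 47% × 37% = 4.43445% of Brightpath Logistics SA.
Direct interest in Brightpath Logistics SA: 21%.
Aggregating (R1): 4.43445% + 21% = 25.43445%.

25.43445%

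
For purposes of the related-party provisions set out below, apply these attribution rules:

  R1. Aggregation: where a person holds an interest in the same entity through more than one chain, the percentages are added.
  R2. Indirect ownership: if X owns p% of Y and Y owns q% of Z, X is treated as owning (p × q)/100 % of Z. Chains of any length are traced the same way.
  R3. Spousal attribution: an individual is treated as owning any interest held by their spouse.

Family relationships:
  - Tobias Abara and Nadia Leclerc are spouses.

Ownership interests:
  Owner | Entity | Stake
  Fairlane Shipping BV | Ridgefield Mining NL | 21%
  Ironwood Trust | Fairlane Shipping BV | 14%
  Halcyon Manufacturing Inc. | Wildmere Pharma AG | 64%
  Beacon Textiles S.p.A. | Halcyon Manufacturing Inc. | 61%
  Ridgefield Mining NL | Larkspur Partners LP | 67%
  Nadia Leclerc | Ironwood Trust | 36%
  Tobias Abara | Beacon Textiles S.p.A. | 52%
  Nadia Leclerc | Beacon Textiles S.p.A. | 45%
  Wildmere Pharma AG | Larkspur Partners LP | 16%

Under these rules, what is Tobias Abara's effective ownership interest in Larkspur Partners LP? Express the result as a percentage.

6.768136%

By spousal attribution (R3), Tobias Abara is treated as also owning Nadia Leclerc's interest in Beacon Textiles S.p.A, giving 52% + 45% = 97%.
By spousal attribution (R3), Tobias Abara is treated as owning Nadia Leclerc's 36% interest in Ironwood Trust.
Chain via Beacon Textiles S.p.A. → Halcyon Manufacturing Inc. → Wildmere Pharma AG (R2): 97% × 61% × 64% × 16% = 6.059008% of Larkspur Partners LP.
Chain via Ironwood Trust → Fairlane Shipping BV → Ridgefield Mining NL (R2): 36% × 14% × 21% × 67% = 0.709128% of Larkspur Partners LP.
Aggregating (R1): 6.059008% + 0.709128% = 6.768136%.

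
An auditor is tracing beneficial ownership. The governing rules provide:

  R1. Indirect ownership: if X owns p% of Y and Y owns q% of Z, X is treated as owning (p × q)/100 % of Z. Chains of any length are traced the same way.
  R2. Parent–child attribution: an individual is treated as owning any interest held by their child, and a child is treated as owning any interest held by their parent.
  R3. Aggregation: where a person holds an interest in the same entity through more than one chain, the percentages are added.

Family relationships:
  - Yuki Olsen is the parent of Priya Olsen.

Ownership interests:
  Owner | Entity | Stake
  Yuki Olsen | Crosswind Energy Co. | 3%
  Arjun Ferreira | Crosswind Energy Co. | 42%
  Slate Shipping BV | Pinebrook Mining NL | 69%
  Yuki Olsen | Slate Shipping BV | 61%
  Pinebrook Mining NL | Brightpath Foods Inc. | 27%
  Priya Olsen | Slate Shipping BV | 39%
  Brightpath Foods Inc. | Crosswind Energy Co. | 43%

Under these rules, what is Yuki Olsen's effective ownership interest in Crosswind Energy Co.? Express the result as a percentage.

By parent–child attribution (R2), Yuki Olsen is treated as also owning Priya Olsen's interest in Slate Shipping BV, giving 61% + 39% = 100%.
Chain via Slate Shipping BV → Pinebrook Mining NL → Brightpath Foods Inc. (R1): 100% × 69% × 27% × 43% = 8.0109% of Crosswind Energy Co.
Direct interest in Crosswind Energy Co: 3%.
Aggregating (R3): 8.0109% + 3% = 11.0109%.

11.0109%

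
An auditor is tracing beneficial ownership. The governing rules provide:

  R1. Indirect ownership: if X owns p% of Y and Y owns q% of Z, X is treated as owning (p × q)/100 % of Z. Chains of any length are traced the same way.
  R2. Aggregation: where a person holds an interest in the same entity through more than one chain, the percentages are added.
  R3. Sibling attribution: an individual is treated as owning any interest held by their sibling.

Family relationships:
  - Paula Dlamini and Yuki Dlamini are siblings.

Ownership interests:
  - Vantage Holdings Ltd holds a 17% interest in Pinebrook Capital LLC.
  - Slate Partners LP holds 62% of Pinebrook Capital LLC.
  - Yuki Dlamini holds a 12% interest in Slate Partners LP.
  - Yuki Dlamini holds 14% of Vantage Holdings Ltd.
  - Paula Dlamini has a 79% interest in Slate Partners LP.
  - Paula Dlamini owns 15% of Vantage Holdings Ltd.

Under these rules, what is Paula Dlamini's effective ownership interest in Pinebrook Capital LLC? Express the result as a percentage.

By sibling attribution (R3), Paula Dlamini is treated as also owning Yuki Dlamini's interest in Vantage Holdings Ltd, giving 15% + 14% = 29%.
By sibling attribution (R3), Paula Dlamini is treated as also owning Yuki Dlamini's interest in Slate Partners LP, giving 79% + 12% = 91%.
Chain via Vantage Holdings Ltd (R1): 29% × 17% = 4.93% of Pinebrook Capital LLC.
Chain via Slate Partners LP (R1): 91% × 62% = 56.42% of Pinebrook Capital LLC.
Aggregating (R2): 4.93% + 56.42% = 61.35%.

61.35%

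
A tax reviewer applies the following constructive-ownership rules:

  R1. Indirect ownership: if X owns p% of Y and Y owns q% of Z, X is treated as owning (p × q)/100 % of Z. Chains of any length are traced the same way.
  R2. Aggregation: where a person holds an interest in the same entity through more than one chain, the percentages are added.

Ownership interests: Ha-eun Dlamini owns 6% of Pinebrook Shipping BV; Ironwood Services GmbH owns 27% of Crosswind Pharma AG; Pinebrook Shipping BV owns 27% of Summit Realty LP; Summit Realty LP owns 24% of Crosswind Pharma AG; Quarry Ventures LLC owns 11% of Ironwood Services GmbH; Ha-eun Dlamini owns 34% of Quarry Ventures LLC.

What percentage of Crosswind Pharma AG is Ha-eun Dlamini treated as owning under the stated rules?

1.3986%

Chain via Quarry Ventures LLC → Ironwood Services GmbH (R1): 34% × 11% × 27% = 1.0098% of Crosswind Pharma AG.
Chain via Pinebrook Shipping BV → Summit Realty LP (R1): 6% × 27% × 24% = 0.3888% of Crosswind Pharma AG.
Aggregating (R2): 1.0098% + 0.3888% = 1.3986%.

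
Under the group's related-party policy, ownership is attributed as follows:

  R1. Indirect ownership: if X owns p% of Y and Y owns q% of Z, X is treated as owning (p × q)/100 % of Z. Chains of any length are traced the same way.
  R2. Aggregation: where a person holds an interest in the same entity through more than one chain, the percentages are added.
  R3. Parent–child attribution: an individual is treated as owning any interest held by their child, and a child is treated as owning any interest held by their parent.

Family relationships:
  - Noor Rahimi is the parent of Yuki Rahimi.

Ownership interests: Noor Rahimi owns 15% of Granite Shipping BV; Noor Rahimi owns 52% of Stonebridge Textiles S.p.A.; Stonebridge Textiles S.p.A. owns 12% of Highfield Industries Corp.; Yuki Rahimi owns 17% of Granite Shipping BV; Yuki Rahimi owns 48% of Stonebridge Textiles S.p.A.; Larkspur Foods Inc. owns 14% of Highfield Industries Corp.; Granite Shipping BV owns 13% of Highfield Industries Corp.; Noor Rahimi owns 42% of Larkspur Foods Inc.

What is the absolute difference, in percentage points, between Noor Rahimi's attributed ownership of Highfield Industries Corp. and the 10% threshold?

12.04

By parent–child attribution (R3), Noor Rahimi is treated as also owning Yuki Rahimi's interest in Stonebridge Textiles S.p.A, giving 52% + 48% = 100%.
By parent–child attribution (R3), Noor Rahimi is treated as also owning Yuki Rahimi's interest in Granite Shipping BV, giving 15% + 17% = 32%.
Chain via Stonebridge Textiles S.p.A. (R1): 100% × 12% = 12% of Highfield Industries Corp.
Chain via Larkspur Foods Inc. (R1): 42% × 14% = 5.88% of Highfield Industries Corp.
Chain via Granite Shipping BV (R1): 32% × 13% = 4.16% of Highfield Industries Corp.
Aggregating (R2): 12% + 5.88% + 4.16% = 22.04%.
22.04% exceeds the 10% threshold by 12.04 percentage points.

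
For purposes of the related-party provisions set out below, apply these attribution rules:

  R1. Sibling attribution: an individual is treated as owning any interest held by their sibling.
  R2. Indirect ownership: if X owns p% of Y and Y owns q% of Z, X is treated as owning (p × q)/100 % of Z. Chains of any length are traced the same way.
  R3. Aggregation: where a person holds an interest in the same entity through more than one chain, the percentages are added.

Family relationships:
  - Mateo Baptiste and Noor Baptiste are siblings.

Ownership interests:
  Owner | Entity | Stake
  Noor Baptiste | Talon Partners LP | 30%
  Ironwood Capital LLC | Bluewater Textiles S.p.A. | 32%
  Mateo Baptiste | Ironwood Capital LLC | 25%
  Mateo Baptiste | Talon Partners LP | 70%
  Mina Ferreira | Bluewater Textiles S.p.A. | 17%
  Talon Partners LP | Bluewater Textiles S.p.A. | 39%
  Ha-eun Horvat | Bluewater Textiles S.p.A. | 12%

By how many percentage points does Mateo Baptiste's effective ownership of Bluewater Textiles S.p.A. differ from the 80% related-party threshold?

By sibling attribution (R1), Mateo Baptiste is treated as also owning Noor Baptiste's interest in Talon Partners LP, giving 70% + 30% = 100%.
Chain via Ironwood Capital LLC (R2): 25% × 32% = 8% of Bluewater Textiles S.p.A.
Chain via Talon Partners LP (R2): 100% × 39% = 39% of Bluewater Textiles S.p.A.
Aggregating (R3): 8% + 39% = 47%.
47% falls short of the 80% threshold by 33 percentage points.

33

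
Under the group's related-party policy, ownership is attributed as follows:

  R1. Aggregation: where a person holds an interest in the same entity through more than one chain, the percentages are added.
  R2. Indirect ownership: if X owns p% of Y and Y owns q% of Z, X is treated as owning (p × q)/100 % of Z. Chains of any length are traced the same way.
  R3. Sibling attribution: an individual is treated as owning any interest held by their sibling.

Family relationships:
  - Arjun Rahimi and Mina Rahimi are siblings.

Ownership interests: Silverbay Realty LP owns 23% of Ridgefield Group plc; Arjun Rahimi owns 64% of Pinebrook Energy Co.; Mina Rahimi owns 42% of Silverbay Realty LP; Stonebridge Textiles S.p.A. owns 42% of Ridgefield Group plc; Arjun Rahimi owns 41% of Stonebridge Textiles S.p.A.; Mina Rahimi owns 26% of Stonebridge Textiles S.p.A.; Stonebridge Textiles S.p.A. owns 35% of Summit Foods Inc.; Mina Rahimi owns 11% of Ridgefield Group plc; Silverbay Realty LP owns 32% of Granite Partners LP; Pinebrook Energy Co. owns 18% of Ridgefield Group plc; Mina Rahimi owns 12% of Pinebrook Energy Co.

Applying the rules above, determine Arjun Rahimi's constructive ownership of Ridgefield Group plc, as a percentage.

By sibling attribution (R3), Arjun Rahimi is treated as also owning Mina Rahimi's interest in Stonebridge Textiles S.p.A, giving 41% + 26% = 67%.
By sibling attribution (R3), Arjun Rahimi is treated as also owning Mina Rahimi's interest in Pinebrook Energy Co, giving 64% + 12% = 76%.
By sibling attribution (R3), Arjun Rahimi is treated as owning Mina Rahimi's 42% interest in Silverbay Realty LP.
By sibling attribution (R3), Arjun Rahimi is treated as owning Mina Rahimi's 11% interest in Ridgefield Group plc.
Chain via Stonebridge Textiles S.p.A. (R2): 67% × 42% = 28.14% of Ridgefield Group plc.
Chain via Pinebrook Energy Co. (R2): 76% × 18% = 13.68% of Ridgefield Group plc.
Chain via Silverbay Realty LP (R2): 42% × 23% = 9.66% of Ridgefield Group plc.
Direct interest in Ridgefield Group plc: 11%.
Aggregating (R1): 28.14% + 13.68% + 9.66% + 11% = 62.48%.

62.48%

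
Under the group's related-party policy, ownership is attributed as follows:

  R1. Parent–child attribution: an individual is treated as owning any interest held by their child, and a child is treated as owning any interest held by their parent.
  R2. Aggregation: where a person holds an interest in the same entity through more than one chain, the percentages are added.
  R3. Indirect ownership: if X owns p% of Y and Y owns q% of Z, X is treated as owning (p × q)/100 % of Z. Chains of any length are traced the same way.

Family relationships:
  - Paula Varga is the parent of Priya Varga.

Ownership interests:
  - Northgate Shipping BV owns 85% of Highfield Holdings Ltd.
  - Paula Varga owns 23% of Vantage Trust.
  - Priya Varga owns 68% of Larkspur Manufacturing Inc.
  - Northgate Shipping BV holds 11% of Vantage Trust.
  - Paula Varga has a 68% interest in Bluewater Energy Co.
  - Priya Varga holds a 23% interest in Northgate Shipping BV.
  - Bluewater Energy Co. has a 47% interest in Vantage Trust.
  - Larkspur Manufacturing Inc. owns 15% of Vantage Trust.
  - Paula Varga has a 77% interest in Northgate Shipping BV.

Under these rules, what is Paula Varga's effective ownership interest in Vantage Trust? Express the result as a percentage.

76.16%

By parent–child attribution (R1), Paula Varga is treated as also owning Priya Varga's interest in Northgate Shipping BV, giving 77% + 23% = 100%.
By parent–child attribution (R1), Paula Varga is treated as owning Priya Varga's 68% interest in Larkspur Manufacturing Inc.
Chain via Northgate Shipping BV (R3): 100% × 11% = 11% of Vantage Trust.
Chain via Bluewater Energy Co. (R3): 68% × 47% = 31.96% of Vantage Trust.
Direct interest in Vantage Trust: 23%.
Chain via Larkspur Manufacturing Inc. (R3): 68% × 15% = 10.2% of Vantage Trust.
Aggregating (R2): 11% + 31.96% + 23% + 10.2% = 76.16%.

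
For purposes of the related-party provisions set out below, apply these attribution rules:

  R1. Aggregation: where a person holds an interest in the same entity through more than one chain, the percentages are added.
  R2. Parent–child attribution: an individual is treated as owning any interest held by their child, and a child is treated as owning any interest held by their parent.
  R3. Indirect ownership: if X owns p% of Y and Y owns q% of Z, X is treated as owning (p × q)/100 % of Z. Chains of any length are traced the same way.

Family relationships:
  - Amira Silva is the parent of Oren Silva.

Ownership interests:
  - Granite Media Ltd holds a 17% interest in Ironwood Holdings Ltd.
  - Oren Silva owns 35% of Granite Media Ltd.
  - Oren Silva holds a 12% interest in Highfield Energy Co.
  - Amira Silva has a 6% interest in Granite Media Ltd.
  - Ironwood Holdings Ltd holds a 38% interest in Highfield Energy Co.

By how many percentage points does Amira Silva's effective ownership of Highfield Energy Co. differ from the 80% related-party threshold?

By parent–child attribution (R2), Amira Silva is treated as also owning Oren Silva's interest in Granite Media Ltd, giving 6% + 35% = 41%.
By parent–child attribution (R2), Amira Silva is treated as owning Oren Silva's 12% interest in Highfield Energy Co.
Chain via Granite Media Ltd → Ironwood Holdings Ltd (R3): 41% × 17% × 38% = 2.6486% of Highfield Energy Co.
Direct interest in Highfield Energy Co: 12%.
Aggregating (R1): 2.6486% + 12% = 14.6486%.
14.6486% falls short of the 80% threshold by 65.3514 percentage points.

65.3514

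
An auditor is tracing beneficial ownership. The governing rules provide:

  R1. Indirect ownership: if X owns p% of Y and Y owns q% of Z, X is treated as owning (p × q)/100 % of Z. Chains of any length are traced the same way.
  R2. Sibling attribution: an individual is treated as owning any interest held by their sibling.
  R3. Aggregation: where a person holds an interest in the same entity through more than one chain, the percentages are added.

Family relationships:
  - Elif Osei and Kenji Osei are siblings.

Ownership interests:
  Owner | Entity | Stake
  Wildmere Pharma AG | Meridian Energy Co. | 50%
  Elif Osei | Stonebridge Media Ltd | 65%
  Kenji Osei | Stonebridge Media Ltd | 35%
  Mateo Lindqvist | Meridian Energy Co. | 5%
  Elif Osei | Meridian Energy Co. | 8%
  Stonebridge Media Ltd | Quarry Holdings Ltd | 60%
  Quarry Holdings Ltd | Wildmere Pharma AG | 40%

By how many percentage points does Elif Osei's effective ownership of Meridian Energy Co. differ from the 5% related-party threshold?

By sibling attribution (R2), Elif Osei is treated as also owning Kenji Osei's interest in Stonebridge Media Ltd, giving 65% + 35% = 100%.
Chain via Stonebridge Media Ltd → Quarry Holdings Ltd → Wildmere Pharma AG (R1): 100% × 60% × 40% × 50% = 12% of Meridian Energy Co.
Direct interest in Meridian Energy Co: 8%.
Aggregating (R3): 12% + 8% = 20%.
20% exceeds the 5% threshold by 15 percentage points.

15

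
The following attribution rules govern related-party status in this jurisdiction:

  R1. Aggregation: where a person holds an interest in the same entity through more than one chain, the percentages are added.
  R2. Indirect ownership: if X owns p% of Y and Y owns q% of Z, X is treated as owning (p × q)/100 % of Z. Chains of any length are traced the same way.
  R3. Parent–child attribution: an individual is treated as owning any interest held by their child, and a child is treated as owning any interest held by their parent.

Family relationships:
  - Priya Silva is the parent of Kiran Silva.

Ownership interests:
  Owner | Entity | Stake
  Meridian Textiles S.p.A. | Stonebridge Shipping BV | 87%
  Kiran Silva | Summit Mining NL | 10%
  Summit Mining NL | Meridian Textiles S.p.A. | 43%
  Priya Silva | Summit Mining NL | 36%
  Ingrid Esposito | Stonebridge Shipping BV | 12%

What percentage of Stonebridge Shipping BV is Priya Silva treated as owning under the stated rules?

By parent–child attribution (R3), Priya Silva is treated as also owning Kiran Silva's interest in Summit Mining NL, giving 36% + 10% = 46%.
Chain via Summit Mining NL → Meridian Textiles S.p.A. (R2): 46% × 43% × 87% = 17.2086% of Stonebridge Shipping BV.

17.2086%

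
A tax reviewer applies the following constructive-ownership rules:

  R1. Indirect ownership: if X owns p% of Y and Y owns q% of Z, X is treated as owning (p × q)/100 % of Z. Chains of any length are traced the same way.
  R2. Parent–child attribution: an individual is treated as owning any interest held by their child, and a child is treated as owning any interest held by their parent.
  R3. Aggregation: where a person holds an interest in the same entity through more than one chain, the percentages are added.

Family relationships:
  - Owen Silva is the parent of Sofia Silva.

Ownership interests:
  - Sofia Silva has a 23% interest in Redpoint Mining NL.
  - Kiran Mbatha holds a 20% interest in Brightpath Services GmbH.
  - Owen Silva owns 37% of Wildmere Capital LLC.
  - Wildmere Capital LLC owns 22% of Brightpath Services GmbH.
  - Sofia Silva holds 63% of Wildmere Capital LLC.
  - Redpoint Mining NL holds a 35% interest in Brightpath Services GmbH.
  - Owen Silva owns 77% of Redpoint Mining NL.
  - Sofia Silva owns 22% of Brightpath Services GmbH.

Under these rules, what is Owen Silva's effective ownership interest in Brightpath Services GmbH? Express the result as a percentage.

By parent–child attribution (R2), Owen Silva is treated as also owning Sofia Silva's interest in Redpoint Mining NL, giving 77% + 23% = 100%.
By parent–child attribution (R2), Owen Silva is treated as also owning Sofia Silva's interest in Wildmere Capital LLC, giving 37% + 63% = 100%.
By parent–child attribution (R2), Owen Silva is treated as owning Sofia Silva's 22% interest in Brightpath Services GmbH.
Chain via Redpoint Mining NL (R1): 100% × 35% = 35% of Brightpath Services GmbH.
Chain via Wildmere Capital LLC (R1): 100% × 22% = 22% of Brightpath Services GmbH.
Direct interest in Brightpath Services GmbH: 22%.
Aggregating (R3): 35% + 22% + 22% = 79%.

79%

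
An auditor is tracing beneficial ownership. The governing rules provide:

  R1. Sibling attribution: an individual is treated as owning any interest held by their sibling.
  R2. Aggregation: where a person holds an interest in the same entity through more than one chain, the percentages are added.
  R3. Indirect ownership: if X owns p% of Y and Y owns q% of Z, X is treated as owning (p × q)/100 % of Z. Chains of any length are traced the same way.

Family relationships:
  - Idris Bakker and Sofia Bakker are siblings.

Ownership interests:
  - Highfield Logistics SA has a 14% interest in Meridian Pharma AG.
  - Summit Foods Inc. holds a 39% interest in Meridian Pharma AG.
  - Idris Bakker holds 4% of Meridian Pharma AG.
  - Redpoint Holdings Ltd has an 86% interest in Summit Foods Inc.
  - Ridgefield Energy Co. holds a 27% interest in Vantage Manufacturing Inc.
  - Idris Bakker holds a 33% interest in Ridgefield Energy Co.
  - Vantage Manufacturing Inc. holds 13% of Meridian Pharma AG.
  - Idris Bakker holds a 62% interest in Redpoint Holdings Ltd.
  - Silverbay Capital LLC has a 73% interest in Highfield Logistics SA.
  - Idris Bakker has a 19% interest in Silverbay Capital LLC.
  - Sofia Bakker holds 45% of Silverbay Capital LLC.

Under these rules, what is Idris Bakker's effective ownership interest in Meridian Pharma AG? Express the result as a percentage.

32.4939%

By sibling attribution (R1), Idris Bakker is treated as also owning Sofia Bakker's interest in Silverbay Capital LLC, giving 19% + 45% = 64%.
Chain via Ridgefield Energy Co. → Vantage Manufacturing Inc. (R3): 33% × 27% × 13% = 1.1583% of Meridian Pharma AG.
Chain via Redpoint Holdings Ltd → Summit Foods Inc. (R3): 62% × 86% × 39% = 20.7948% of Meridian Pharma AG.
Chain via Silverbay Capital LLC → Highfield Logistics SA (R3): 64% × 73% × 14% = 6.5408% of Meridian Pharma AG.
Direct interest in Meridian Pharma AG: 4%.
Aggregating (R2): 1.1583% + 20.7948% + 6.5408% + 4% = 32.4939%.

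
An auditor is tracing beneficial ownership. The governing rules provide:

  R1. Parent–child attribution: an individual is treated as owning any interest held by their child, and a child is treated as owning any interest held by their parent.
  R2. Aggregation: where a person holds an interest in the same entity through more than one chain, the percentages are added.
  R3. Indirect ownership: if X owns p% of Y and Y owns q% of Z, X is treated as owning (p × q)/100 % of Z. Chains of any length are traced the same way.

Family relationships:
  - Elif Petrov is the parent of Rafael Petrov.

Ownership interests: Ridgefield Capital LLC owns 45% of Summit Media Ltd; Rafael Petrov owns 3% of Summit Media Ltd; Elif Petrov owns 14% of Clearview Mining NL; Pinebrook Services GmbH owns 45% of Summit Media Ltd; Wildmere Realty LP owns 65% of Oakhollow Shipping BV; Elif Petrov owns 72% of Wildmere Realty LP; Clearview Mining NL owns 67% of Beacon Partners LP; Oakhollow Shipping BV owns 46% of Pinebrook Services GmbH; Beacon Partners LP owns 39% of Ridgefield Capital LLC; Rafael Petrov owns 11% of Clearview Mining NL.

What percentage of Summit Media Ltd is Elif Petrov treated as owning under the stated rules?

By parent–child attribution (R1), Elif Petrov is treated as also owning Rafael Petrov's interest in Clearview Mining NL, giving 14% + 11% = 25%.
By parent–child attribution (R1), Elif Petrov is treated as owning Rafael Petrov's 3% interest in Summit Media Ltd.
Chain via Wildmere Realty LP → Oakhollow Shipping BV → Pinebrook Services GmbH (R3): 72% × 65% × 46% × 45% = 9.6876% of Summit Media Ltd.
Chain via Clearview Mining NL → Beacon Partners LP → Ridgefield Capital LLC (R3): 25% × 67% × 39% × 45% = 2.939625% of Summit Media Ltd.
Direct interest in Summit Media Ltd: 3%.
Aggregating (R2): 9.6876% + 2.939625% + 3% = 15.627225%.

15.627225%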